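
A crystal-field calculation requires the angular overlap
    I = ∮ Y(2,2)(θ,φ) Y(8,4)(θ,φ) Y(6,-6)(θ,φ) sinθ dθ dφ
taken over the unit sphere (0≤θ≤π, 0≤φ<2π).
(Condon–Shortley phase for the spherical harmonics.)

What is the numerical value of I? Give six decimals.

Rules hold: Σm=0, L=16 even, 6≤6≤10.
N = 5·17·13 = 1105
Δ = 4!·0!·12!/17! = 1/30940
Racah Σ t=2..2: t=2:+1/2073600 = 1/2073600
⇒ 3j(2 8 6; 0 0 0)² = 28/1105, sgn +1
Racah Σ t=0..0: t=0:+1/11496038400 = 1/11496038400
⇒ 3j(2 8 6; 2 4 -6)² = 1/30940, sgn +1
4πI² = N·(3j₀)²·(3jₘ)² = 1/1105
I = +1·√(0.000904977/4π) = 0.00848621

0.008486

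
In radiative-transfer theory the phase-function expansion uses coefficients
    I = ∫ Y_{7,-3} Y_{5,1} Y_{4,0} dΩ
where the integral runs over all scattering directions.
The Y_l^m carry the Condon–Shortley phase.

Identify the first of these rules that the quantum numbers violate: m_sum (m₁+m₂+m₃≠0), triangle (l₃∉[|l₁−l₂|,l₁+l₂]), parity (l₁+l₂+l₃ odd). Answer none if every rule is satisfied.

m_sum

Σmᵢ = -2  ✗
l₃∈[|l₁−l₂|,l₁+l₂]=[2,12], have l₃=4
Σlᵢ = 16 ⇒ even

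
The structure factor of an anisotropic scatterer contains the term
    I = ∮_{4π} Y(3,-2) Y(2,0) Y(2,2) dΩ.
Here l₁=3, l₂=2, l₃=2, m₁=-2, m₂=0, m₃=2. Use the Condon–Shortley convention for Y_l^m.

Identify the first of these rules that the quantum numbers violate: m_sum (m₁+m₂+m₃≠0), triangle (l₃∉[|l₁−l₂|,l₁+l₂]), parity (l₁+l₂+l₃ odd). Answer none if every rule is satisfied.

parity

Σmᵢ = 0  ✓
l₃∈[|l₁−l₂|,l₁+l₂]=[1,5], have l₃=2  ✓
Σlᵢ = 7 ⇒ odd  ✗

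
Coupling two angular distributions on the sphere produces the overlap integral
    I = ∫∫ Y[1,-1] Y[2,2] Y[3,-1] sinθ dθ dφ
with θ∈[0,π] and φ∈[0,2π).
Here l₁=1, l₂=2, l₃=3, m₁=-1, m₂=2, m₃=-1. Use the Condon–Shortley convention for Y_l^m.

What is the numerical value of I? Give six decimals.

Checks pass: Σm=0; 6 even; l₃=3∈[1,3].
(2·1+1)(2·2+1)(2·3+1) = 105
Δ: 0! 2! 4! / 7! → 1/105
sum: t=0:+1/4 = 1/4
3j²(1 2 3; 0 0 0) = Δ·Π!·Σ² = 3/35  (sign -1)
sum: t=0:+1/48 = 1/48
3j²(1 2 3; -1 2 -1) = Δ·Π!·Σ² = 1/105  (sign +1)
combine: 4πI² = 105·3/35·1/105 = 3/35
take √, sign -1: I = -0.08258890

-0.082589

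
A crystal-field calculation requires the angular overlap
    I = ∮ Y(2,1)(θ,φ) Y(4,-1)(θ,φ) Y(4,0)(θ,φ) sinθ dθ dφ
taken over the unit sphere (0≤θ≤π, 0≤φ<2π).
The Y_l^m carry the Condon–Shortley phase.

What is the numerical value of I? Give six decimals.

m-sum 0 ✓  L=10 even ✓  2≤4≤6 ✓
Π(2lᵢ+1) = 5×9×9 = 405
triangle coeff Δ(2,4,4) = 1/13860
Σ_t [0,2]: t=0:+1/192 t=1:−1/36 t=2:+1/192 = -5/288
(3j)²=20/693 [(2 4 4; 0 0 0)], sign=-1
Σ_t [0,1]: t=0:+1/72 t=1:−1/96 = 1/288
(3j)²=1/462 [(2 4 4; 1 -1 0)], sign=+1
⇒ 4πI² = 150/5929
I = (-1)√(150/5929/(4π)) = -0.04486937

-0.044869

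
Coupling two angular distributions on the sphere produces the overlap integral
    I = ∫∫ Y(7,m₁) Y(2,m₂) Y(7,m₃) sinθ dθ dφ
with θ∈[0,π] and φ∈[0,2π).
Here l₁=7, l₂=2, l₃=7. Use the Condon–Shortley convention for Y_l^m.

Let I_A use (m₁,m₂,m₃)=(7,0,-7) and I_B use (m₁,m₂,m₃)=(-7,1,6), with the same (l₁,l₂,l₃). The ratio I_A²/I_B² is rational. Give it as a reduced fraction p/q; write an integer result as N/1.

7/3

Shared (l₁,l₂,l₃)=(7,2,7): N and (l;000)² cancel in I_A²/I_B².
A: Δ = 2!·12!·2!/17! = 1/185640; Racah Σ t=0..0: t=0:+1/1916006400 = 1/1916006400; ⇒ 3j(7 2 7; 7 0 -7)² = 91/2040, sgn +1
B: Δ = 2!·12!·2!/17! = 1/185640; Racah Σ t=2..2: t=2:+1/958003200 = 1/958003200; ⇒ 3j(7 2 7; -7 1 6)² = 13/680, sgn -1
I_A²/I_B² = (91/2040)/(13/680) = 7/3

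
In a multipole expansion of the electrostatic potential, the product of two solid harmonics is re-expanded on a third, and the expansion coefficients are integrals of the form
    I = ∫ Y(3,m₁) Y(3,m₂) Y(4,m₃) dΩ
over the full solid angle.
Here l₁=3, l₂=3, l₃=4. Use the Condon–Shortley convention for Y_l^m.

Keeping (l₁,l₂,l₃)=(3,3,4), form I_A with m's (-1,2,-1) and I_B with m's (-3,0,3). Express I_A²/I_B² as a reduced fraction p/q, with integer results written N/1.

Shared (l₁,l₂,l₃)=(3,3,4): N and (l;000)² cancel in I_A²/I_B².
A: Δ = 2!·4!·4!/11! = 1/34650; Racah Σ t=1..2: t=1:−1/144 t=2:+1/48 = 1/72; ⇒ 3j(3 3 4; -1 2 -1)² = 16/693, sgn -1
B: Δ = 2!·4!·4!/11! = 1/34650; Racah Σ t=2..2: t=2:+1/288 = 1/288; ⇒ 3j(3 3 4; -3 0 3)² = 1/22, sgn -1
I_A²/I_B² = (16/693)/(1/22) = 32/63

32/63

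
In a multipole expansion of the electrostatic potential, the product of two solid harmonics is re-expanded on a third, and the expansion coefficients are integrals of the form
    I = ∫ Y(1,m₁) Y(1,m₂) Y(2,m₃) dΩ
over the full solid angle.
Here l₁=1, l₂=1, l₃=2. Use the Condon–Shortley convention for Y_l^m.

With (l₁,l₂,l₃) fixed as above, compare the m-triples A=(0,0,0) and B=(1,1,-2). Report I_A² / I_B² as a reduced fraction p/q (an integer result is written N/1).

l's match ⇒ only the (l;m) 3-j factors differ between A and B.
A: triangle coeff Δ(1,1,2) = 1/30; Σ_t [0,0]: t=0:+1/1 = 1/1; (3j)²=2/15 [(1 1 2; 0 0 0)], sign=+1
B: triangle coeff Δ(1,1,2) = 1/30; Σ_t [0,0]: t=0:+1/4 = 1/4; (3j)²=1/5 [(1 1 2; 1 1 -2)], sign=+1
I_A²/I_B² = (2/15)/(1/5) = 2/3

2/3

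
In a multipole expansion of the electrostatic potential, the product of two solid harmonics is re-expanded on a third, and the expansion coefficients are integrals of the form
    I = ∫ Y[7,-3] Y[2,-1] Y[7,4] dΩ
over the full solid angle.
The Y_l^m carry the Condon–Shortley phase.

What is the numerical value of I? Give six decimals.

0.162315

Rules hold: Σm=0, L=16 even, 5≤7≤9.
N = 15·5·15 = 1125
Δ = 2!·12!·2!/17! = 1/185640
Racah Σ t=0..2: t=0:+1/2419200 t=1:−1/518400 t=2:+1/2419200 = -1/907200
⇒ 3j(7 2 7; 0 0 0)² = 56/3315, sgn +1
Racah Σ t=0..1: t=0:+1/14515200 t=1:−1/4354560 = -1/6220800
⇒ 3j(7 2 7; -3 -1 4)² = 77/4420, sgn +1
4πI² = N·(3j₀)²·(3jₘ)² = 16170/48841
I = +1·√(0.331074/4π) = 0.16231468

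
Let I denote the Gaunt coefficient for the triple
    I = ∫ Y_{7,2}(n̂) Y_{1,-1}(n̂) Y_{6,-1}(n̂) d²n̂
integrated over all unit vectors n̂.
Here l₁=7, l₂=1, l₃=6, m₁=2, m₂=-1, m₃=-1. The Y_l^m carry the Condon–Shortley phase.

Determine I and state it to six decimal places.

0.209937

m-sum 0 ✓  L=14 even ✓  6≤6≤8 ✓
Π(2lᵢ+1) = 15×3×13 = 585
triangle coeff Δ(7,1,6) = 1/1365
Σ_t [1,1]: t=1:−1/518400 = -1/518400
(3j)²=7/195 [(7 1 6; 0 0 0)], sign=-1
Σ_t [0,0]: t=0:+1/1209600 = 1/1209600
(3j)²=12/455 [(7 1 6; 2 -1 -1)], sign=-1
⇒ 4πI² = 36/65
I = (+1)√(36/65/(4π)) = 0.20993732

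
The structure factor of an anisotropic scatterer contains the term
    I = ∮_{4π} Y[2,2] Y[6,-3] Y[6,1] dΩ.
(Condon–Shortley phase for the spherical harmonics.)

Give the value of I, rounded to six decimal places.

0.177674

Rules hold: Σm=0, L=14 even, 4≤6≤8.
N = 5·13·13 = 845
Δ = 2!·2!·10!/15! = 1/90090
Racah Σ t=0..2: t=0:+1/69120 t=1:−1/14400 t=2:+1/69120 = -7/172800
⇒ 3j(2 6 6; 0 0 0)² = 14/715, sgn -1
Racah Σ t=0..0: t=0:+1/120960 = 1/120960
⇒ 3j(2 6 6; 2 -3 1)² = 24/1001, sgn -1
4πI² = N·(3j₀)²·(3jₘ)² = 48/121
I = +1·√(0.396694/4π) = 0.17767364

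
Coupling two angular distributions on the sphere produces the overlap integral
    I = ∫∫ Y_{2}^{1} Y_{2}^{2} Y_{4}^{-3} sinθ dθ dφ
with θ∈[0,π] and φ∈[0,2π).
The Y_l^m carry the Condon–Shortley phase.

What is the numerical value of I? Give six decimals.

Rules hold: Σm=0, L=8 even, 0≤4≤4.
N = 5·5·9 = 225
Δ = 0!·4!·4!/9! = 1/630
Racah Σ t=0..0: t=0:+1/16 = 1/16
⇒ 3j(2 2 4; 0 0 0)² = 2/35, sgn +1
Racah Σ t=0..0: t=0:+1/144 = 1/144
⇒ 3j(2 2 4; 1 2 -3)² = 1/18, sgn -1
4πI² = N·(3j₀)²·(3jₘ)² = 5/7
I = -1·√(0.714286/4π) = -0.23841361

-0.238414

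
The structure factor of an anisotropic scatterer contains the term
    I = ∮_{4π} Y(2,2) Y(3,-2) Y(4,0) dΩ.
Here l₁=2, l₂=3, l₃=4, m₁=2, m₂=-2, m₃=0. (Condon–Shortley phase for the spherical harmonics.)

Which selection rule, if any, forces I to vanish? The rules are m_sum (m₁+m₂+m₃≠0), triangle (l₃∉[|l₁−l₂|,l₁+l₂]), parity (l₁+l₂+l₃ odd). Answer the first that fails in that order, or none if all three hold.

parity

m₁+m₂+m₃ = 2 − 2 + 0 = 0  ✓
triangle: |2−3|=1 ≤ l₃=4 ≤ 2+3=5  ✓
parity: l₁+l₂+l₃ = 9 is odd  ✗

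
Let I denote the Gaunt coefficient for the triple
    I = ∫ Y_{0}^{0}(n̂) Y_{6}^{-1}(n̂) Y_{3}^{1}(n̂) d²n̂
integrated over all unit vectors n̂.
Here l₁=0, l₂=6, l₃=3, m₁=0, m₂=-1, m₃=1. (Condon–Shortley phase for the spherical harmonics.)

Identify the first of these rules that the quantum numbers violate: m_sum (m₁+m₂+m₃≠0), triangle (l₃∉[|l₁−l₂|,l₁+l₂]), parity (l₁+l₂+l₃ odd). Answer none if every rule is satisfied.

azimuthal sum: 0 − 1 + 1 = 0  ✓
6 ≤ 3 ≤ 6 (triangle on l)  ✗
L = 0 + 6 + 3 = 9 (odd)

triangle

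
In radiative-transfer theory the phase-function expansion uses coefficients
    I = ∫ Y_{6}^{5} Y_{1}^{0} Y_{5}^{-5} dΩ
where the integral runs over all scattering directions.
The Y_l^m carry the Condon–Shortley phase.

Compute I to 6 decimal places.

Rules hold: Σm=0, L=12 even, 5≤5≤7.
N = 13·3·11 = 429
Δ = 2!·10!·0!/13! = 1/858
Racah Σ t=1..1: t=1:−1/14400 = -1/14400
⇒ 3j(6 1 5; 0 0 0)² = 6/143, sgn +1
Racah Σ t=1..1: t=1:−1/3628800 = -1/3628800
⇒ 3j(6 1 5; 5 0 -5)² = 1/78, sgn -1
4πI² = N·(3j₀)²·(3jₘ)² = 3/13
I = -1·√(0.230769/4π) = -0.13551395

-0.135514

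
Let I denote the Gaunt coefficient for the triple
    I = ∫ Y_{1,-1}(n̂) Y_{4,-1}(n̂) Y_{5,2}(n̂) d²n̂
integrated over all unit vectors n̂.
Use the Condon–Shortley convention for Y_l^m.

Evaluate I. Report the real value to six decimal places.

0.225034

m-sum 0 ✓  L=10 even ✓  3≤5≤5 ✓
Π(2lᵢ+1) = 3×9×11 = 297
triangle coeff Δ(1,4,5) = 1/495
Σ_t [0,0]: t=0:+1/576 = 1/576
(3j)²=5/99 [(1 4 5; 0 0 0)], sign=-1
Σ_t [0,0]: t=0:+1/1440 = 1/1440
(3j)²=7/165 [(1 4 5; -1 -1 2)], sign=-1
⇒ 4πI² = 7/11
I = (+1)√(7/11/(4π)) = 0.22503380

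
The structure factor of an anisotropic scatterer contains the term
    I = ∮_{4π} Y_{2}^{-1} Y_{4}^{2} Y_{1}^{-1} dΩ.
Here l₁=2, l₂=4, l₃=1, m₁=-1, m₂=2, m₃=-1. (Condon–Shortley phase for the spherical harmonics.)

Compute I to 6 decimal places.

triangle: need 2≤l₃≤6, have 1; I=0

0.000000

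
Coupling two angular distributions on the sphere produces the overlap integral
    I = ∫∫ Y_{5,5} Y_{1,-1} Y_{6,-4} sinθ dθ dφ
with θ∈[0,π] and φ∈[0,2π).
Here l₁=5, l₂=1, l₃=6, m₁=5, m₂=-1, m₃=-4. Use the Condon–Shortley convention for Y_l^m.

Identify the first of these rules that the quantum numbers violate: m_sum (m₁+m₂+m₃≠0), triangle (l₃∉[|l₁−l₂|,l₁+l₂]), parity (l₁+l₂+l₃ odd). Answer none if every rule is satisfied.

none

Σmᵢ = 0  ✓
l₃∈[|l₁−l₂|,l₁+l₂]=[4,6], have l₃=6  ✓
Σlᵢ = 12 ⇒ even  ✓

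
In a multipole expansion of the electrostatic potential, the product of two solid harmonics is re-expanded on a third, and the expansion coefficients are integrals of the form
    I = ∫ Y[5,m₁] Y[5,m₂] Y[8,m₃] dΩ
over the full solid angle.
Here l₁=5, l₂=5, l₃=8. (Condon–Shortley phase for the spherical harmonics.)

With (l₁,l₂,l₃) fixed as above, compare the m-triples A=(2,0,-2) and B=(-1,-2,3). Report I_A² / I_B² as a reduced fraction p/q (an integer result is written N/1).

5/99

l's match ⇒ only the (l;m) 3-j factors differ between A and B.
A: triangle coeff Δ(5,5,8) = 1/37413090; Σ_t [0,2]: t=0:+1/1036800 t=1:−1/829440 t=2:+1/7257600 = -1/9676800; (3j)²=15/46189 [(5 5 8; 2 0 -2)], sign=-1
B: triangle coeff Δ(5,5,8) = 1/37413090; Σ_t [0,2]: t=0:+1/2073600 t=1:−1/1036800 t=2:+1/5806080 = -1/3225600; (3j)²=27/4199 [(5 5 8; -1 -2 3)], sign=+1
I_A²/I_B² = (15/46189)/(27/4199) = 5/99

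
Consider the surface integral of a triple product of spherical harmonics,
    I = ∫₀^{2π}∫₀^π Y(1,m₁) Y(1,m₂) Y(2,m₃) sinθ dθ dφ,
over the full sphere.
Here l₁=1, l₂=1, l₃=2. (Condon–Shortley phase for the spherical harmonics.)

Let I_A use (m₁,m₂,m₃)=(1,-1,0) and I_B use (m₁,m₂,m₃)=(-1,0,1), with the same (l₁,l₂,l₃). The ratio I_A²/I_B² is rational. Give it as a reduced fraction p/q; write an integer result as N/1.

l's match ⇒ only the (l;m) 3-j factors differ between A and B.
A: triangle coeff Δ(1,1,2) = 1/30; Σ_t [0,0]: t=0:+1/4 = 1/4; (3j)²=1/30 [(1 1 2; 1 -1 0)], sign=+1
B: triangle coeff Δ(1,1,2) = 1/30; Σ_t [0,0]: t=0:+1/2 = 1/2; (3j)²=1/10 [(1 1 2; -1 0 1)], sign=-1
I_A²/I_B² = (1/30)/(1/10) = 1/3

1/3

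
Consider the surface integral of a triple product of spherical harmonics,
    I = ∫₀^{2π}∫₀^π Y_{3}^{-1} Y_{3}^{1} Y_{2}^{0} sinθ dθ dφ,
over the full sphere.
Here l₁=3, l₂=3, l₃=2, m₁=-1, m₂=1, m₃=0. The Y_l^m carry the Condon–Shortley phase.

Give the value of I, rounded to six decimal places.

-0.126157

Checks pass: Σm=0; 8 even; l₃=2∈[0,6].
(2·3+1)(2·3+1)(2·2+1) = 245
Δ: 4! 2! 2! / 9! → 1/3780
sum: t=1:−1/24 t=2:+1/4 t=3:−1/24 = 1/6
3j²(3 3 2; 0 0 0) = Δ·Π!·Σ² = 4/105  (sign +1)
sum: t=2:+1/16 t=3:−1/6 t=4:+1/96 = -3/32
3j²(3 3 2; -1 1 0) = Δ·Π!·Σ² = 3/140  (sign -1)
combine: 4πI² = 245·4/105·3/140 = 1/5
take √, sign -1: I = -0.12615663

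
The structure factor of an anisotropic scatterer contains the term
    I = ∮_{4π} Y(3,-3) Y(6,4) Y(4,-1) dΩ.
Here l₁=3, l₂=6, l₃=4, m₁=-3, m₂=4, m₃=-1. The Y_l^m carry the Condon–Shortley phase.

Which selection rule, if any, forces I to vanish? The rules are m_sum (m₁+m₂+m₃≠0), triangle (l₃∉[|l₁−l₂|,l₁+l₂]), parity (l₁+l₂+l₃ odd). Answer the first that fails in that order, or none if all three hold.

m₁+m₂+m₃ = -3 + 4 − 1 = 0  ✓
triangle: |3−6|=3 ≤ l₃=4 ≤ 3+6=9  ✓
parity: l₁+l₂+l₃ = 13 is odd  ✗

parity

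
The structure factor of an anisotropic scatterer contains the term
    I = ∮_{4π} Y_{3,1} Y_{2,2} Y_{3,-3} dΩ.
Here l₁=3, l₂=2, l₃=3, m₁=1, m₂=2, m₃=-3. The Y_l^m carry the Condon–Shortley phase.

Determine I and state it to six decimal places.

Checks pass: Σm=0; 8 even; l₃=3∈[1,5].
(2·3+1)(2·2+1)(2·3+1) = 245
Δ: 2! 4! 2! / 9! → 1/3780
sum: t=0:+1/24 t=1:−1/4 t=2:+1/24 = -1/6
3j²(3 2 3; 0 0 0) = Δ·Π!·Σ² = 4/105  (sign +1)
sum: t=2:+1/96 = 1/96
3j²(3 2 3; 1 2 -3) = Δ·Π!·Σ² = 1/42  (sign +1)
combine: 4πI² = 245·4/105·1/42 = 2/9
take √, sign +1: I = 0.13298076

0.132981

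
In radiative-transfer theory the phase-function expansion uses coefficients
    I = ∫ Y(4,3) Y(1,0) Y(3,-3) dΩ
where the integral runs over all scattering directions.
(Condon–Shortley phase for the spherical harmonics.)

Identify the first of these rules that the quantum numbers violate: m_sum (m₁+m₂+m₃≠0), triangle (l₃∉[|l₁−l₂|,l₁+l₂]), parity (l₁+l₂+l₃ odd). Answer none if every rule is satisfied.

Σmᵢ = 0  ✓
l₃∈[|l₁−l₂|,l₁+l₂]=[3,5], have l₃=3  ✓
Σlᵢ = 8 ⇒ even  ✓

none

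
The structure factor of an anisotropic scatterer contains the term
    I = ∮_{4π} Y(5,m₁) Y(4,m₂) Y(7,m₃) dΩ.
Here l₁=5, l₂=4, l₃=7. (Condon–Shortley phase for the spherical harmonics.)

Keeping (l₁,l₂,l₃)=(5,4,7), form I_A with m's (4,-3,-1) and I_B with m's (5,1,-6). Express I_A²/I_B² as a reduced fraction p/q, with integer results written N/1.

3703/19305

Shared (l₁,l₂,l₃)=(5,4,7): N and (l;000)² cancel in I_A²/I_B².
A: Δ = 2!·8!·6!/17! = 1/6126120; Racah Σ t=0..1: t=0:+1/1209600 t=1:−1/29030400 = 23/29030400; ⇒ 3j(5 4 7; 4 -3 -1)² = 529/97240, sgn +1
B: Δ = 2!·8!·6!/17! = 1/6126120; Racah Σ t=0..0: t=0:+1/9676800 = 1/9676800; ⇒ 3j(5 4 7; 5 1 -6)² = 27/952, sgn -1
I_A²/I_B² = (529/97240)/(27/952) = 3703/19305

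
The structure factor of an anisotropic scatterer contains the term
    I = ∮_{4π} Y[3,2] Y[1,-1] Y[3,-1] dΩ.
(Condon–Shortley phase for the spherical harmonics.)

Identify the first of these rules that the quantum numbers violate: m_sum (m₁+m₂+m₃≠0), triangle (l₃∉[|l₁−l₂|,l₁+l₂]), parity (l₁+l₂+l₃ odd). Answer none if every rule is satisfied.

parity

Σmᵢ = 0  ✓
l₃∈[|l₁−l₂|,l₁+l₂]=[2,4], have l₃=3  ✓
Σlᵢ = 7 ⇒ odd  ✗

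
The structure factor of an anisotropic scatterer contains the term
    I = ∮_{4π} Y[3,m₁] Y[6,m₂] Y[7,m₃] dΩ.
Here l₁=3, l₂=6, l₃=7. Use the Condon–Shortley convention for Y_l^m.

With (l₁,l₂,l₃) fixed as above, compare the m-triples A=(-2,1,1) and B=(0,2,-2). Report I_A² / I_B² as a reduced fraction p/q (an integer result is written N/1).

49/18

Same 3,6,7: normalisation and zero-m 3j drop out of the ratio.
A: Δ: 2! 4! 10! / 17! → 1/2042040; sum: t=1:−1/414720 t=2:+1/172800 = 7/2073600; 3j²(3 6 7; -2 1 1) = Δ·Π!·Σ² = 343/29172  (sign +1)
B: Δ: 2! 4! 10! / 17! → 1/2042040; sum: t=0:+1/967680 t=1:−1/120960 t=2:+1/207360 = -1/414720; 3j²(3 6 7; 0 2 -2) = Δ·Π!·Σ² = 21/4862  (sign +1)
I_A²/I_B² = (343/29172)/(21/4862) = 49/18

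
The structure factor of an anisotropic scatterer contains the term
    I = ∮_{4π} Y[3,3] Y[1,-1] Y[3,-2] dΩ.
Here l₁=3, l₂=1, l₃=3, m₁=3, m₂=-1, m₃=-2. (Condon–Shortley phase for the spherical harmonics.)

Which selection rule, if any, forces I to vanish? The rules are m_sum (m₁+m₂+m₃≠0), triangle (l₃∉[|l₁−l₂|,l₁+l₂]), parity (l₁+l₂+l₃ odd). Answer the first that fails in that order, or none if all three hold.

Σmᵢ = 0  ✓
l₃∈[|l₁−l₂|,l₁+l₂]=[2,4], have l₃=3  ✓
Σlᵢ = 7 ⇒ odd  ✗

parity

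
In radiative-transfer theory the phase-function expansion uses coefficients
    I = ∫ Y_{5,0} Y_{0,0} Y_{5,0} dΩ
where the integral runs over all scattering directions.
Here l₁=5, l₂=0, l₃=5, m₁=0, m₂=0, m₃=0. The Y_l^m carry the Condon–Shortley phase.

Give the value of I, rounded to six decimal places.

0.282095

m-sum 0 ✓  L=10 even ✓  5≤5≤5 ✓
Π(2lᵢ+1) = 11×1×11 = 121
triangle coeff Δ(5,0,5) = 1/11
Σ_t [0,0]: t=0:+1/14400 = 1/14400
(3j)²=1/11 [(5 0 5; 0 0 0)], sign=-1
(m-triple is (0,0,0) — same symbol as above.)
⇒ 4πI² = 1/1
I = (+1)√(1/1/(4π)) = 0.28209479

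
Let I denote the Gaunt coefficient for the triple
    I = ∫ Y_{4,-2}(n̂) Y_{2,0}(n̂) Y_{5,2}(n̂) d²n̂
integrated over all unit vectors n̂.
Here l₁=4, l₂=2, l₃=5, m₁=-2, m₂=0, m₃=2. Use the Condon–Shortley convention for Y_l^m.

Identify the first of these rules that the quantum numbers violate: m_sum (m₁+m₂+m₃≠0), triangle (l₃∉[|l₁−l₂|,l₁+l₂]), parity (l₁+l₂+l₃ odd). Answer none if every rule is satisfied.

parity

m₁+m₂+m₃ = -2 + 0 + 2 = 0  ✓
triangle: |4−2|=2 ≤ l₃=5 ≤ 4+2=6  ✓
parity: l₁+l₂+l₃ = 11 is odd  ✗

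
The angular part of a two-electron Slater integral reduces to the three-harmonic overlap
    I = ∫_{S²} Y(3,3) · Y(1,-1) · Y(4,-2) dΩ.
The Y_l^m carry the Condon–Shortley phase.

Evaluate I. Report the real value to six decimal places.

Rules hold: Σm=0, L=8 even, 2≤4≤4.
N = 7·3·9 = 189
Δ = 0!·6!·2!/9! = 1/252
Racah Σ t=0..0: t=0:+1/36 = 1/36
⇒ 3j(3 1 4; 0 0 0)² = 4/63, sgn +1
Racah Σ t=0..0: t=0:+1/1440 = 1/1440
⇒ 3j(3 1 4; 3 -1 -2)² = 1/252, sgn +1
4πI² = N·(3j₀)²·(3jₘ)² = 1/21
I = +1·√(0.047619/4π) = 0.06155813

0.061558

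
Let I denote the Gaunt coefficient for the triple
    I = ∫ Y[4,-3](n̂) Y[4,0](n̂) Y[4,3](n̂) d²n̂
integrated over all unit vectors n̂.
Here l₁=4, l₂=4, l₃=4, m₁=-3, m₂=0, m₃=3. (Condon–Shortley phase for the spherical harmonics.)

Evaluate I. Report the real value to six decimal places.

Checks pass: Σm=0; 12 even; l₃=4∈[0,8].
(2·4+1)(2·4+1)(2·4+1) = 729
Δ: 4! 4! 4! / 13! → 1/450450
sum: t=0:+1/13824 t=1:−1/216 t=2:+1/64 t=3:−1/216 t=4:+1/13824 = 5/768
3j²(4 4 4; 0 0 0) = Δ·Π!·Σ² = 18/1001  (sign +1)
sum: t=3:−1/864 t=4:+1/3456 = -1/1152
3j²(4 4 4; -3 0 3) = Δ·Π!·Σ² = 7/286  (sign +1)
combine: 4πI² = 729·18/1001·7/286 = 6561/20449
take √, sign +1: I = 0.15978796

0.159788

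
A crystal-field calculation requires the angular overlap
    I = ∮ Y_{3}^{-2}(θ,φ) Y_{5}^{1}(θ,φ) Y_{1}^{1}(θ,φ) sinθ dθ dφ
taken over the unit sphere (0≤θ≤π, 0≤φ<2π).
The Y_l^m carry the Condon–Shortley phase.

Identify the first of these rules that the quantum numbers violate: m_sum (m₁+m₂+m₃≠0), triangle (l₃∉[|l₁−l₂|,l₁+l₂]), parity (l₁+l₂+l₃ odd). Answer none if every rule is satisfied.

azimuthal sum: -2 + 1 + 1 = 0  ✓
2 ≤ 1 ≤ 8 (triangle on l)  ✗
L = 3 + 5 + 1 = 9 (odd)

triangle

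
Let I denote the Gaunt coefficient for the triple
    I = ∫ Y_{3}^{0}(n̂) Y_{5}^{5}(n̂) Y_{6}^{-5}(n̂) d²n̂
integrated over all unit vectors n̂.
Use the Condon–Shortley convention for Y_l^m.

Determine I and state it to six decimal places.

0.207001

Checks pass: Σm=0; 14 even; l₃=6∈[2,8].
(2·3+1)(2·5+1)(2·6+1) = 1001
Δ: 2! 4! 8! / 15! → 1/675675
sum: t=0:+1/8640 t=1:−1/2304 t=2:+1/8640 = -7/34560
3j²(3 5 6; 0 0 0) = Δ·Π!·Σ² = 7/429  (sign -1)
sum: t=2:+1/483840 = 1/483840
3j²(3 5 6; 0 5 -5) = Δ·Π!·Σ² = 3/91  (sign -1)
combine: 4πI² = 1001·7/429·3/91 = 7/13
take √, sign +1: I = 0.20700098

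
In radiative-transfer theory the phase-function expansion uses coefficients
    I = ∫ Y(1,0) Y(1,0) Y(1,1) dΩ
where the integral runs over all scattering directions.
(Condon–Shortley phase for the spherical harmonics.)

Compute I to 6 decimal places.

m-sum = 0 + 0 + 1 = 1 ≠ 0 ⇒ I = 0

0.000000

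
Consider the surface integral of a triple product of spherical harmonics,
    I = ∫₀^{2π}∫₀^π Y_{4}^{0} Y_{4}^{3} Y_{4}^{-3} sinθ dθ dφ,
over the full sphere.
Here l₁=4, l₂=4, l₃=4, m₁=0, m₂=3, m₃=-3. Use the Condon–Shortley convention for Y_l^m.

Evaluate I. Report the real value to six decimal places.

0.159788

Checks pass: Σm=0; 12 even; l₃=4∈[0,8].
(2·4+1)(2·4+1)(2·4+1) = 729
Δ: 4! 4! 4! / 13! → 1/450450
sum: t=0:+1/13824 t=1:−1/216 t=2:+1/64 t=3:−1/216 t=4:+1/13824 = 5/768
3j²(4 4 4; 0 0 0) = Δ·Π!·Σ² = 18/1001  (sign +1)
sum: t=3:−1/864 t=4:+1/3456 = -1/1152
3j²(4 4 4; 0 3 -3) = Δ·Π!·Σ² = 7/286  (sign +1)
combine: 4πI² = 729·18/1001·7/286 = 6561/20449
take √, sign +1: I = 0.15978796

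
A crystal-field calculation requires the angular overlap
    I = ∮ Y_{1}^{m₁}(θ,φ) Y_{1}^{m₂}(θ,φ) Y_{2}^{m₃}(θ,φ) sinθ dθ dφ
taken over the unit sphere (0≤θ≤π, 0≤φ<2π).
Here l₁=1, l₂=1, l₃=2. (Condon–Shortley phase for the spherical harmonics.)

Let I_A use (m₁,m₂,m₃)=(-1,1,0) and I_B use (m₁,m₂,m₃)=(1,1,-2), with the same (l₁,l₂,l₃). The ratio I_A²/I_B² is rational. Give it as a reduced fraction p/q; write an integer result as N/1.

Shared (l₁,l₂,l₃)=(1,1,2): N and (l;000)² cancel in I_A²/I_B².
A: Δ = 0!·2!·2!/5! = 1/30; Racah Σ t=0..0: t=0:+1/4 = 1/4; ⇒ 3j(1 1 2; -1 1 0)² = 1/30, sgn +1
B: Δ = 0!·2!·2!/5! = 1/30; Racah Σ t=0..0: t=0:+1/4 = 1/4; ⇒ 3j(1 1 2; 1 1 -2)² = 1/5, sgn +1
I_A²/I_B² = (1/30)/(1/5) = 1/6

1/6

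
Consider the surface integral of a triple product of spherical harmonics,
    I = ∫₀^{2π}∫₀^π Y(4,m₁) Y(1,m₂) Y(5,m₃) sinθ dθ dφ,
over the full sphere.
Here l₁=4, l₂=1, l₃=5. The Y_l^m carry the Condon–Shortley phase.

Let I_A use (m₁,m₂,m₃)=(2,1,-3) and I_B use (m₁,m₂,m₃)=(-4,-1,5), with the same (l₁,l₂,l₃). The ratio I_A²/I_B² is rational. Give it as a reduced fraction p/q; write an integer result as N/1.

28/45

Same 4,1,5: normalisation and zero-m 3j drop out of the ratio.
A: Δ: 0! 8! 2! / 11! → 1/495; sum: t=0:+1/2880 = 1/2880; 3j²(4 1 5; 2 1 -3) = Δ·Π!·Σ² = 28/495  (sign +1)
B: Δ: 0! 8! 2! / 11! → 1/495; sum: t=0:+1/80640 = 1/80640; 3j²(4 1 5; -4 -1 5) = Δ·Π!·Σ² = 1/11  (sign +1)
I_A²/I_B² = (28/495)/(1/11) = 28/45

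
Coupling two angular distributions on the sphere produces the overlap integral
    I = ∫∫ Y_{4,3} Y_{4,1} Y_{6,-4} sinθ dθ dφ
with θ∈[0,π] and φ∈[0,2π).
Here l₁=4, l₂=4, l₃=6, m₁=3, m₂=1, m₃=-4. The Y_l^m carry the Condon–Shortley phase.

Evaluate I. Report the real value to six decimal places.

Checks pass: Σm=0; 14 even; l₃=6∈[0,8].
(2·4+1)(2·4+1)(2·6+1) = 1053
Δ: 2! 6! 6! / 15! → 1/1261260
sum: t=0:+1/4608 t=1:−1/1296 t=2:+1/4608 = -7/20736
3j²(4 4 6; 0 0 0) = Δ·Π!·Σ² = 20/1287  (sign -1)
sum: t=0:+1/28800 t=1:−1/34560 = 1/172800
3j²(4 4 6; 3 1 -4) = Δ·Π!·Σ² = 1/1430  (sign +1)
combine: 4πI² = 1053·20/1287·1/1430 = 18/1573
take √, sign -1: I = -0.03017637

-0.030176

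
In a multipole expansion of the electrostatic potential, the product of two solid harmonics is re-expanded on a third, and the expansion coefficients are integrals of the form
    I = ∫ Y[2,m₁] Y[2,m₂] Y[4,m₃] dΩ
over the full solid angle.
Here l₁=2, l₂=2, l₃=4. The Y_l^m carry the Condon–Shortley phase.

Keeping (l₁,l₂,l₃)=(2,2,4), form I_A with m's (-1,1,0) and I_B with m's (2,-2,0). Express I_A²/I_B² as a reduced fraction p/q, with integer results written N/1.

16/1

l's match ⇒ only the (l;m) 3-j factors differ between A and B.
A: triangle coeff Δ(2,2,4) = 1/630; Σ_t [0,0]: t=0:+1/36 = 1/36; (3j)²=8/315 [(2 2 4; -1 1 0)], sign=+1
B: triangle coeff Δ(2,2,4) = 1/630; Σ_t [0,0]: t=0:+1/576 = 1/576; (3j)²=1/630 [(2 2 4; 2 -2 0)], sign=+1
I_A²/I_B² = (8/315)/(1/630) = 16/1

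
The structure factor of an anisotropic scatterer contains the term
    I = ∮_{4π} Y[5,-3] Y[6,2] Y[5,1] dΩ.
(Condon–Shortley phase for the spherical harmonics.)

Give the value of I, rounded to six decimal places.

-0.106727

Checks pass: Σm=0; 16 even; l₃=5∈[1,11].
(2·5+1)(2·6+1)(2·5+1) = 1573
Δ: 6! 4! 6! / 17! → 1/28588560
sum: t=1:−1/345600 t=2:+1/13824 t=3:−1/5184 t=4:+1/13824 t=5:−1/345600 = -7/129600
3j²(5 6 5; 0 0 0) = Δ·Π!·Σ² = 80/7293  (sign +1)
sum: t=4:+1/55296 t=5:−1/25920 t=6:+1/138240 = -11/829440
3j²(5 6 5; -3 2 1) = Δ·Π!·Σ² = 11/1326  (sign -1)
combine: 4πI² = 1573·80/7293·11/1326 = 4840/33813
take √, sign -1: I = -0.10672739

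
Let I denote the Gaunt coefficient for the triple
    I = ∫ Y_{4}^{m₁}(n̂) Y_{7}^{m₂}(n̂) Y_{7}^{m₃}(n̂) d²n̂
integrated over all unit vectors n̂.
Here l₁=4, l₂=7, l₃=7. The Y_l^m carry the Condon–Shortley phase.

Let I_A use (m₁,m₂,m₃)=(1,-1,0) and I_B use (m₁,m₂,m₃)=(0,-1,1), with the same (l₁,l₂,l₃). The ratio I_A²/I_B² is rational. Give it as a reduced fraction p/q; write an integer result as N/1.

Same 4,7,7: normalisation and zero-m 3j drop out of the ratio.
A: Δ: 4! 4! 10! / 19! → 1/58198140; sum: t=0:+1/2488320 t=1:−1/345600 t=2:+1/414720 t=3:−1/4354560 = -1/3225600; 3j²(4 7 7; 1 -1 0) = Δ·Π!·Σ² = 81/92378  (sign +1)
B: Δ: 4! 4! 10! / 19! → 1/58198140; sum: t=0:+1/9953280 t=1:−1/518400 t=2:+1/276480 t=3:−1/1088640 t=4:+1/46448640 = 23/25804800; 3j²(4 7 7; 0 -1 1) = Δ·Π!·Σ² = 42849/6466460  (sign +1)
I_A²/I_B² = (81/92378)/(42849/6466460) = 70/529

70/529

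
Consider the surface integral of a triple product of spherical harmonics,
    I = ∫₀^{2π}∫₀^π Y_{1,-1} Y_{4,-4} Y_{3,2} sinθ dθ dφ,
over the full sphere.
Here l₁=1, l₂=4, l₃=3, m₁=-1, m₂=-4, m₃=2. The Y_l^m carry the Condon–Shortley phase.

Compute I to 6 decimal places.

m-sum = -1 − 4 + 2 = -3 ≠ 0 ⇒ I = 0

0.000000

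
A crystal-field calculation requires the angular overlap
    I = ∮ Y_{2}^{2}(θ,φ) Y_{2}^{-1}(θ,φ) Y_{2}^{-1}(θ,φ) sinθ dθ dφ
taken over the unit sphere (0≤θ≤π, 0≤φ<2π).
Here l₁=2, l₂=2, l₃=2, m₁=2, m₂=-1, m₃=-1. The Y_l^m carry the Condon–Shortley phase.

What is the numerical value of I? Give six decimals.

Checks pass: Σm=0; 6 even; l₃=2∈[0,4].
(2·2+1)(2·2+1)(2·2+1) = 125
Δ: 2! 2! 2! / 7! → 1/630
sum: t=0:+1/8 t=1:−1/1 t=2:+1/8 = -3/4
3j²(2 2 2; 0 0 0) = Δ·Π!·Σ² = 2/35  (sign -1)
sum: t=0:+1/4 = 1/4
3j²(2 2 2; 2 -1 -1) = Δ·Π!·Σ² = 3/35  (sign -1)
combine: 4πI² = 125·2/35·3/35 = 30/49
take √, sign +1: I = 0.22072812

0.220728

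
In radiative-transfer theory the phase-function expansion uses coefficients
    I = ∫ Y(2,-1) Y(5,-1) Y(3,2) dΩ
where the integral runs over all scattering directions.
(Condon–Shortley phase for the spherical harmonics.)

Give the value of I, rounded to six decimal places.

Checks pass: Σm=0; 10 even; l₃=3∈[3,7].
(2·2+1)(2·5+1)(2·3+1) = 385
Δ: 4! 0! 6! / 11! → 1/2310
sum: t=2:+1/144 = 1/144
3j²(2 5 3; 0 0 0) = Δ·Π!·Σ² = 10/231  (sign -1)
sum: t=3:−1/720 = -1/720
3j²(2 5 3; -1 -1 2) = Δ·Π!·Σ² = 4/385  (sign +1)
combine: 4πI² = 385·10/231·4/385 = 40/231
take √, sign -1: I = -0.11738675

-0.117387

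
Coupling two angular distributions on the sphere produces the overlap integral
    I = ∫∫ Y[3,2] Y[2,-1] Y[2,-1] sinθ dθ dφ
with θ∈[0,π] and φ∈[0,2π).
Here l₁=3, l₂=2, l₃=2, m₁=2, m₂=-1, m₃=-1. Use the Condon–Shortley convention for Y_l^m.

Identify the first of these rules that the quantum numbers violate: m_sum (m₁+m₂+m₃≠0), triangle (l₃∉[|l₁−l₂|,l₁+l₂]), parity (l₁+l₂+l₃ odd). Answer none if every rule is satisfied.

azimuthal sum: 2 − 1 − 1 = 0  ✓
1 ≤ 2 ≤ 5 (triangle on l)  ✓
L = 3 + 2 + 2 = 7 (odd)  ✗

parity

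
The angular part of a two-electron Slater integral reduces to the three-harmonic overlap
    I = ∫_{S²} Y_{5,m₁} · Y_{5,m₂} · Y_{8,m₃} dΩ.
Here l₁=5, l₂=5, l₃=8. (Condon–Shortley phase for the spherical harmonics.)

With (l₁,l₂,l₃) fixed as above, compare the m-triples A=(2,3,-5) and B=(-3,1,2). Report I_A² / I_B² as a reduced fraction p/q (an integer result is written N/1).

l's match ⇒ only the (l;m) 3-j factors differ between A and B.
A: triangle coeff Δ(5,5,8) = 1/37413090; Σ_t [0,2]: t=0:+1/58060800 t=1:−1/7257600 t=2:+1/14515200 = -1/19353600; (3j)²=21/3230 [(5 5 8; 2 3 -5)], sign=+1
B: triangle coeff Δ(5,5,8) = 1/37413090; Σ_t [0,2]: t=0:+1/116121600 t=1:−1/3628800 t=2:+1/1658880 = 13/38707200; (3j)²=39/3553 [(5 5 8; -3 1 2)], sign=+1
I_A²/I_B² = (21/3230)/(39/3553) = 77/130

77/130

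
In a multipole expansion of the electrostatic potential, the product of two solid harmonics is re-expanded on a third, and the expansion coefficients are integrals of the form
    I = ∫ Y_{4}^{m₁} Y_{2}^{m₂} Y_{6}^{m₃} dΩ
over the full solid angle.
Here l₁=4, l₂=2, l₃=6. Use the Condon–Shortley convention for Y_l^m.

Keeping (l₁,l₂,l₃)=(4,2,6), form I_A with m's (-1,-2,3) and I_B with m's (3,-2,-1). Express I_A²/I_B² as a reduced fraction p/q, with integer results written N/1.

126/5

l's match ⇒ only the (l;m) 3-j factors differ between A and B.
A: triangle coeff Δ(4,2,6) = 1/6435; Σ_t [0,0]: t=0:+1/17280 = 1/17280; (3j)²=14/715 [(4 2 6; -1 -2 3)], sign=-1
B: triangle coeff Δ(4,2,6) = 1/6435; Σ_t [0,0]: t=0:+1/120960 = 1/120960; (3j)²=1/1287 [(4 2 6; 3 -2 -1)], sign=-1
I_A²/I_B² = (14/715)/(1/1287) = 126/5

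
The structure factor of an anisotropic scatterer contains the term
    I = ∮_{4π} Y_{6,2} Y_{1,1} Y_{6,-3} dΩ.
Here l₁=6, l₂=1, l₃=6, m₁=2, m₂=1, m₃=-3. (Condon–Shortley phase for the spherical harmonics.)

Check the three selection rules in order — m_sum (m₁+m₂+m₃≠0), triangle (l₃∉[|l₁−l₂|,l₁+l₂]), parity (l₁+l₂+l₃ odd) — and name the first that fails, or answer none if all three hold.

azimuthal sum: 2 + 1 − 3 = 0  ✓
5 ≤ 6 ≤ 7 (triangle on l)  ✓
L = 6 + 1 + 6 = 13 (odd)  ✗

parity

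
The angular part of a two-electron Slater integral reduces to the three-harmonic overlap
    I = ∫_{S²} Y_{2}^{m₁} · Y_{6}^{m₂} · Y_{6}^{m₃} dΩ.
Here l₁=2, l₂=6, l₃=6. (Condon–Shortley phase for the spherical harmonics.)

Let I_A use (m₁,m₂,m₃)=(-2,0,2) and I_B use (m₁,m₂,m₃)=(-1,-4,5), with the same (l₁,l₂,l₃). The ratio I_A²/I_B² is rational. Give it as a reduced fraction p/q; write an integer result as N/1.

Same 2,6,6: normalisation and zero-m 3j drop out of the ratio.
A: Δ: 2! 2! 10! / 15! → 1/90090; sum: t=2:+1/69120 = 1/69120; 3j²(2 6 6; -2 0 2) = Δ·Π!·Σ² = 4/143  (sign +1)
B: Δ: 2! 2! 10! / 15! → 1/90090; sum: t=1:−1/725760 t=2:+1/7257600 = -1/806400; 3j²(2 6 6; -1 -4 5) = Δ·Π!·Σ² = 27/910  (sign +1)
I_A²/I_B² = (4/143)/(27/910) = 280/297

280/297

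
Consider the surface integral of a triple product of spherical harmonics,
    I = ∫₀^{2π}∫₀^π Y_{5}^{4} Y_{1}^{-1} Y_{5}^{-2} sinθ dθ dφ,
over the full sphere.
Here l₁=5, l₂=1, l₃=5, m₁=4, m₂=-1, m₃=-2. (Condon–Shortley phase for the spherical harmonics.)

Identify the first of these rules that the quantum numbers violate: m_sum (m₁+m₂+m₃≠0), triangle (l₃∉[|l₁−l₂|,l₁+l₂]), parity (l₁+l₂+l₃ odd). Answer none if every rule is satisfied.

m_sum

m₁+m₂+m₃ = 4 − 1 − 2 = 1  ✗
triangle: |5−1|=4 ≤ l₃=5 ≤ 5+1=6
parity: l₁+l₂+l₃ = 11 is odd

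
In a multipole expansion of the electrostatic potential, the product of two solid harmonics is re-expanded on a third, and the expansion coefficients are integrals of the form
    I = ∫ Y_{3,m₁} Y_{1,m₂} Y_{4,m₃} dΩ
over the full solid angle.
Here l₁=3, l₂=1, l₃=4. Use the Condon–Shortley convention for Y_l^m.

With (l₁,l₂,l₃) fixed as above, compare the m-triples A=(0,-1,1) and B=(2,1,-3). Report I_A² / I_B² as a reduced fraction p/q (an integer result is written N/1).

10/21

l's match ⇒ only the (l;m) 3-j factors differ between A and B.
A: triangle coeff Δ(3,1,4) = 1/252; Σ_t [0,0]: t=0:+1/72 = 1/72; (3j)²=5/126 [(3 1 4; 0 -1 1)], sign=-1
B: triangle coeff Δ(3,1,4) = 1/252; Σ_t [0,0]: t=0:+1/240 = 1/240; (3j)²=1/12 [(3 1 4; 2 1 -3)], sign=-1
I_A²/I_B² = (5/126)/(1/12) = 10/21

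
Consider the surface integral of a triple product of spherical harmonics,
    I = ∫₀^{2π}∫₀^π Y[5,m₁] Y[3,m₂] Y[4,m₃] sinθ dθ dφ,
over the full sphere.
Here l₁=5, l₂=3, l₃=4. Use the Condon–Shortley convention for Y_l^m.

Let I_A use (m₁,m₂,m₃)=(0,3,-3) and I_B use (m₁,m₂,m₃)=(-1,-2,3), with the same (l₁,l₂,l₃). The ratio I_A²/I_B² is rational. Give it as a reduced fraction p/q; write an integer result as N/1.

45/121

Shared (l₁,l₂,l₃)=(5,3,4): N and (l;000)² cancel in I_A²/I_B².
A: Δ = 4!·6!·2!/13! = 1/180180; Racah Σ t=4..4: t=4:+1/5760 = 1/5760; ⇒ 3j(5 3 4; 0 3 -3)² = 5/572, sgn -1
B: Δ = 4!·6!·2!/13! = 1/180180; Racah Σ t=0..1: t=0:+1/17280 t=1:−1/1440 = -11/17280; ⇒ 3j(5 3 4; -1 -2 3)² = 11/468, sgn +1
I_A²/I_B² = (5/572)/(11/468) = 45/121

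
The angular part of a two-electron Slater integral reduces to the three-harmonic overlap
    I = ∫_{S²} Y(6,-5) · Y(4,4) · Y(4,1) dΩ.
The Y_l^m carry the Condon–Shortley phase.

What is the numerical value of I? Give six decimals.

0.200167

Rules hold: Σm=0, L=14 even, 2≤4≤10.
N = 13·9·9 = 1053
Δ = 6!·6!·2!/15! = 1/1261260
Racah Σ t=2..4: t=2:+1/4608 t=3:−1/1296 t=4:+1/4608 = -7/20736
⇒ 3j(6 4 4; 0 0 0)² = 20/1287, sgn -1
Racah Σ t=6..6: t=6:+1/172800 = 1/172800
⇒ 3j(6 4 4; -5 4 1)² = 2/65, sgn -1
4πI² = N·(3j₀)²·(3jₘ)² = 72/143
I = +1·√(0.503497/4π) = 0.20016738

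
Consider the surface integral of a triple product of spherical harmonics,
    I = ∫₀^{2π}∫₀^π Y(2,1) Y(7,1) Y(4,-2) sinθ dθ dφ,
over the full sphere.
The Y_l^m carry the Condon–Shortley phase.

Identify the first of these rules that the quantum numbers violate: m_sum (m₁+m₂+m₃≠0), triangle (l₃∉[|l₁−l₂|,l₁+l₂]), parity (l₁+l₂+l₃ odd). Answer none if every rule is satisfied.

azimuthal sum: 1 + 1 − 2 = 0  ✓
5 ≤ 4 ≤ 9 (triangle on l)  ✗
L = 2 + 7 + 4 = 13 (odd)

triangle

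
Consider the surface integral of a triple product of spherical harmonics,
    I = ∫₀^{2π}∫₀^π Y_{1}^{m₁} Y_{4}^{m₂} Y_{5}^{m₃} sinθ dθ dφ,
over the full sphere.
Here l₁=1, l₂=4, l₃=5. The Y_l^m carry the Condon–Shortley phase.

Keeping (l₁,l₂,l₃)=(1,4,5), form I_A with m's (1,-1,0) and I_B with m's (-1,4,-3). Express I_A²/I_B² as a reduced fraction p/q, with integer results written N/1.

Same 1,4,5: normalisation and zero-m 3j drop out of the ratio.
A: Δ: 0! 2! 8! / 11! → 1/495; sum: t=0:+1/1440 = 1/1440; 3j²(1 4 5; 1 -1 0) = Δ·Π!·Σ² = 2/99  (sign -1)
B: Δ: 0! 2! 8! / 11! → 1/495; sum: t=0:+1/80640 = 1/80640; 3j²(1 4 5; -1 4 -3) = Δ·Π!·Σ² = 1/495  (sign +1)
I_A²/I_B² = (2/99)/(1/495) = 10/1

10/1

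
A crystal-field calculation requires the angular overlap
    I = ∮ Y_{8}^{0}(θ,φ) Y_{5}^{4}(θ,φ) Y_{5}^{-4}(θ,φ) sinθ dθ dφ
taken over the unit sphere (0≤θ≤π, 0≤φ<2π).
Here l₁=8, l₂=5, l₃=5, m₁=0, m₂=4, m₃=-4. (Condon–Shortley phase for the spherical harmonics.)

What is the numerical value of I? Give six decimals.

-0.060108

Checks pass: Σm=0; 18 even; l₃=5∈[3,13].
(2·8+1)(2·5+1)(2·5+1) = 2057
Δ: 8! 8! 2! / 19! → 1/37413090
sum: t=3:−1/1036800 t=4:+1/331776 t=5:−1/1036800 = 1/921600
3j²(8 5 5; 0 0 0) = Δ·Π!·Σ² = 490/46189  (sign -1)
sum: t=7:−1/50803200 t=8:+1/1625702400 = -31/1625702400
3j²(8 5 5; 0 4 -4) = Δ·Π!·Σ² = 961/461890  (sign +1)
combine: 4πI² = 2057·490/46189·961/461890 = 47089/1037153
take √, sign -1: I = -0.06010815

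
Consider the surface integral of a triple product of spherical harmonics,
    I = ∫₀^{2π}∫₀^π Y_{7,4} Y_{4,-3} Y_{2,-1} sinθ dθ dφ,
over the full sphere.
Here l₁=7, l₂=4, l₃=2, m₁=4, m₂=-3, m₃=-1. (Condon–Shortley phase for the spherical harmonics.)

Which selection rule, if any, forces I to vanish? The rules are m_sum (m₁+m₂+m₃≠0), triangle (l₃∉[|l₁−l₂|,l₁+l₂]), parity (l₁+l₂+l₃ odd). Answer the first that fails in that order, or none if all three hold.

Σmᵢ = 0  ✓
l₃∈[|l₁−l₂|,l₁+l₂]=[3,11], have l₃=2  ✗
Σlᵢ = 13 ⇒ odd

triangle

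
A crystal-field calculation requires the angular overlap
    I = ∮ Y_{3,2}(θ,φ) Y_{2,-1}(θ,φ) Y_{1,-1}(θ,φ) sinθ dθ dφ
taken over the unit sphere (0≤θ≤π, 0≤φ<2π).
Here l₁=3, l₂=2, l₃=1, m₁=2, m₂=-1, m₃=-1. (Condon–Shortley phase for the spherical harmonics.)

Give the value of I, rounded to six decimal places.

0.261169

m-sum 0 ✓  L=6 even ✓  1≤1≤5 ✓
Π(2lᵢ+1) = 7×5×3 = 105
triangle coeff Δ(3,2,1) = 1/105
Σ_t [2,2]: t=2:+1/4 = 1/4
(3j)²=3/35 [(3 2 1; 0 0 0)], sign=-1
Σ_t [1,1]: t=1:−1/12 = -1/12
(3j)²=2/21 [(3 2 1; 2 -1 -1)], sign=-1
⇒ 4πI² = 6/7
I = (+1)√(6/7/(4π)) = 0.26116903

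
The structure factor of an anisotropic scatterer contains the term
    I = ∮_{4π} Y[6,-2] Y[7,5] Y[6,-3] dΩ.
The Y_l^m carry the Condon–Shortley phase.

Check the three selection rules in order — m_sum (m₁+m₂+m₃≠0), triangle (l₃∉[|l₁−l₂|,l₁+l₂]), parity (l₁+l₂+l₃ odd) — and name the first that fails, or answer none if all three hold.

parity

Σmᵢ = 0  ✓
l₃∈[|l₁−l₂|,l₁+l₂]=[1,13], have l₃=6  ✓
Σlᵢ = 19 ⇒ odd  ✗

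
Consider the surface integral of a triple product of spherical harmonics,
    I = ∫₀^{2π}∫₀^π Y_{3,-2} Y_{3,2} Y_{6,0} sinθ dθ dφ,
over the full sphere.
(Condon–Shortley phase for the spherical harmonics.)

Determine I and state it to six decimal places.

0.071126

m-sum 0 ✓  L=12 even ✓  0≤6≤6 ✓
Π(2lᵢ+1) = 7×7×13 = 637
triangle coeff Δ(3,3,6) = 1/12012
Σ_t [0,0]: t=0:+1/1296 = 1/1296
(3j)²=100/3003 [(3 3 6; 0 0 0)], sign=+1
Σ_t [0,0]: t=0:+1/14400 = 1/14400
(3j)²=3/1001 [(3 3 6; -2 2 0)], sign=+1
⇒ 4πI² = 100/1573
I = (+1)√(100/1573/(4π)) = 0.07112638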